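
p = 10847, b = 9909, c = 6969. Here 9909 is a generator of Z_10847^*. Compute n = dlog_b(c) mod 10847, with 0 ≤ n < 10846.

Baby-step giant-step with m = ceil(sqrt(10846)) = 105.
Baby table (9909^j mod 10847 for j=0..104):
  0:1  1:9909  2:1237  3:323  4:742  5:9059  6:6706  7:1032
  8:8214  9:7485  10:7926  11:6454  12:9621  13:206  14:2018  15:5341
  16:1456  17:994  18:470  19:3867  20:6499  21:10799  22:1636  23:5706
  24:6190  25:7772  26:9895  27:3522  28:4699  29:7067  30:9518  31:10044
  32:4771  33:4613  34:959  35:759  36:3960  37:6041  38:6523  39:9981
  40:9630  41:2611  42:2304  43:8248  44:8134  45:6596  46:6589  47:2308
  48:4496  49:2235  50:7888  51:9557  52:6003  53:9626  54:6363  55:8203
  56:6956  57:5166  58:2901  59:1459  60:9027  61:4181  62:4836  63:8725
  64:5435  65:60  66:8802  67:9138  68:8533  69:1132  70:1190  71:1021
  72:7685  73:4725  74:4373  75:9139  76:7595  77:2369  78:1513  79:1763
  80:5897  81:584  82:5405  83:6506  84:4233  85:10295  86:7967  87:537
  88:6103  89:2602  90:10746  91:7962  92:5227  93:10765  94:987  95:7036
  96:6055  97:4238  98:5605  99:3305  100:2152  101:9813  102:4509  103:888
  104:2275
Giant step factor: 9909^(-105) ≡ 1581 (mod 10847).
Scan 6969·1581^i mod 10847 for i = 0, 1, …:
  i=0: 6969   i=1: 8284   i=2: 4675   i=3: 4368
  i=4: 7116   i=5: 2057   i=6: 8864   i=7: 10507
  i=8: 4810   i=9: 863     …   i=47: 5930
  i=48: 3522
Match at i=48, j=27: n = 48·105 + 27 = 5067.

5067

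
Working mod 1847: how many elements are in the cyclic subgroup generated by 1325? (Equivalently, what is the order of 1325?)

The order of 1325 must divide p − 1 = 1846 = 2 · 13 · 71.
Divisors: 1, 2, 13, 26, 71, 142, 923, 1846.
Check each in increasing order: 1325^1 ≡ 1325;  1325^2 ≡ 975;  1325^13 ≡ 532;  1325^26 ≡ 433;  1325^71 ≡ 909;  1325^142 ≡ 672;  1325^923 ≡ 1846;  1325^1846 ≡ 1.
Smallest exponent giving 1 is 1846.

1846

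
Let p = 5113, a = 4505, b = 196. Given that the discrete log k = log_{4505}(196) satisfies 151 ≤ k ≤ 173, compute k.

162

Compute 4505^151 mod 5113 = 4694, then multiply by 4505 repeatedly:
  4505^151=4694  4505^152=4215  4505^153=4006  4505^154=3253  4505^155=907
  4505^156=748  4505^157=273  4505^158=2745  4505^159=2991  4505^160=1700
  4505^161=4339  4505^162=196
Found 196 at exponent 162.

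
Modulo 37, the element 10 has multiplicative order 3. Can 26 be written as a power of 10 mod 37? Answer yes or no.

yes

26 ∈ ⟨10⟩ iff 26^3 ≡ 1 (mod 37), since |⟨10⟩| = 3.
26^3 mod 37 = 1.
Since 1 = 1, 26 lies in the subgroup.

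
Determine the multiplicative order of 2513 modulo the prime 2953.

2952

The order of 2513 must divide p − 1 = 2952 = 2^3 · 3^2 · 41.
Divisors: 1, 2, 3, 4, 6, 8, 9, 12, 18, 24, 36, 41, 72, 82, 123, 164, 246, 328, 369, 492, 738, 984, 1476, 2952.
Check each in increasing order: 2513^1 ≡ 2513;  2513^2 ≡ 1655;  2513^3 ≡ 1191;  2513^4 ≡ 1594;  2513^6 ≡ 1041;  2513^8 ≡ 1256;  2513^9 ≡ 2524;  2513^12 ≡ 2883;  2513^18 ≡ 955;  2513^24 ≡ 1947;  2513^36 ≡ 2501;  2513^41 ≡ 1311;  2513^72 ≡ 547;  2513^82 ≡ 75;  2513^123 ≡ 876;  2513^164 ≡ 2672;  2513^246 ≡ 2549;  2513^328 ≡ 2183;  2513^369 ≡ 456;  2513^492 ≡ 801;  2513^738 ≡ 1226;  2513^984 ≡ 800;  2513^1476 ≡ 2952;  2513^2952 ≡ 1.
Smallest exponent giving 1 is 2952.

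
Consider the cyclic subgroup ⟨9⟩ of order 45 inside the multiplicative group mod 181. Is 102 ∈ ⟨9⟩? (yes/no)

yes

102 ∈ ⟨9⟩ iff 102^45 ≡ 1 (mod 181), since |⟨9⟩| = 45.
102^45 mod 181 = 1.
Since 1 = 1, 102 lies in the subgroup.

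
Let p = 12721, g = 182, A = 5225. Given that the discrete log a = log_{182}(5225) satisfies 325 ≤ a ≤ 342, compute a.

Compute 182^325 mod 12721 = 4230, then multiply by 182 repeatedly:
  182^325=4230  182^326=6600  182^327=5426  182^328=8015  182^329=8536
  182^330=1590  182^331=9518  182^332=2220  182^333=9689  182^334=7900
  182^335=327  182^336=8630  182^337=5977  182^338=6529  182^339=5225
Found 5225 at exponent 339.

339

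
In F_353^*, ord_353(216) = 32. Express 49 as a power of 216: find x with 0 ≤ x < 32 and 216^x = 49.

Successive powers of 216 modulo 353:
  216^0=1  216^1=216  216^2=60  216^3=252  216^4=70  216^5=294
  216^6=317  216^7=343  216^8=311  216^9=106  216^10=304  216^11=6
  216^12=237  216^13=7  216^14=100  216^15=67  216^16=352  216^17=137
  216^18=293  216^19=101  216^20=283  216^21=59  216^22=36  216^23=10
  216^24=42  216^25=247  216^26=49
So 216^26 ≡ 49 (mod 353), giving x = 26.

26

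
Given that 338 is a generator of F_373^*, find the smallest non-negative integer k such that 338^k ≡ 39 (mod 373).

232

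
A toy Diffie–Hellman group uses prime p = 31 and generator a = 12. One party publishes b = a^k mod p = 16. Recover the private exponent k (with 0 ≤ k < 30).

Successive powers of 12 modulo 31:
  12^0=1  12^1=12  12^2=20  12^3=23  12^4=28  12^5=26
  12^6=2  12^7=24  12^8=9  12^9=15  12^10=25  12^11=21
  12^12=4  12^13=17  12^14=18  12^15=30  12^16=19  12^17=11
  12^18=8  12^19=3  12^20=5  12^21=29  12^22=7  12^23=22
  12^24=16
So 12^24 ≡ 16 (mod 31), giving k = 24.

24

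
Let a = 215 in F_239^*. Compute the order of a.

The order of 215 must divide p − 1 = 238 = 2 · 7 · 17.
Divisors: 1, 2, 7, 14, 17, 34, 119, 238.
Check each in increasing order: 215^1 ≡ 215;  215^2 ≡ 98;  215^7 ≡ 238;  215^14 ≡ 1.
Smallest exponent giving 1 is 14.

14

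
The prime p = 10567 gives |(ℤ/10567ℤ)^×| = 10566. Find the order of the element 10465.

3522

The order of 10465 must divide p − 1 = 10566 = 2 · 3^2 · 587.
Divisors: 1, 2, 3, 6, 9, 18, 587, 1174, 1761, 3522, 5283, 10566.
Check each in increasing order: 10465^1 ≡ 10465;  10465^2 ≡ 10404;  10465^3 ≡ 6059;  10465^6 ≡ 1723;  10465^9 ≡ 10028;  10465^18 ≡ 5212;  10465^587 ≡ 9382;  10465^1174 ≡ 9381;  10465^1761 ≡ 10566;  10465^3522 ≡ 1.
Smallest exponent giving 1 is 3522.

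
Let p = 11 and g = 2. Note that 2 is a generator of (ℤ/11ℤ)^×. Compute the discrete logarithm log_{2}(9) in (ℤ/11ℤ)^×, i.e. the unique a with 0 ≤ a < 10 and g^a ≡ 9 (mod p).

Successive powers of 2 modulo 11:
  2^0=1  2^1=2  2^2=4  2^3=8  2^4=5  2^5=10
  2^6=9
So 2^6 ≡ 9 (mod 11), giving a = 6.

6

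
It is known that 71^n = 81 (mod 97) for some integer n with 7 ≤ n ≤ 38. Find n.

Compute 71^7 mod 97 = 23, then multiply by 71 repeatedly:
  71^7=23  71^8=81
Found 81 at exponent 8.

8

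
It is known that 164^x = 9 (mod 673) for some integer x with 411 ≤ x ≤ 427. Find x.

Compute 164^411 mod 673 = 551, then multiply by 164 repeatedly:
  164^411=551  164^412=182  164^413=236  164^414=343  164^415=393
  164^416=517  164^417=663  164^418=379  164^419=240  164^420=326
  164^421=297  164^422=252  164^423=275  164^424=9
Found 9 at exponent 424.

424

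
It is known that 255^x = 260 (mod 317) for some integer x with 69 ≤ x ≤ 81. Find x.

Compute 255^69 mod 317 = 231, then multiply by 255 repeatedly:
  255^69=231  255^70=260
Found 260 at exponent 70.

70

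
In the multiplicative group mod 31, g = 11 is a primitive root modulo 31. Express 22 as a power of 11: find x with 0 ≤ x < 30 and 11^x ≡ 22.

Successive powers of 11 modulo 31:
  11^0=1  11^1=11  11^2=28  11^3=29  11^4=9  11^5=6
  11^6=4  11^7=13  11^8=19  11^9=23  11^10=5  11^11=24
  11^12=16  11^13=21  11^14=14  11^15=30  11^16=20  11^17=3
  11^18=2  11^19=22
So 11^19 ≡ 22 (mod 31), giving x = 19.

19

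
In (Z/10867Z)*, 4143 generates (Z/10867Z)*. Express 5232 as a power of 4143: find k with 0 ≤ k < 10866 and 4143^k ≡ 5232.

Baby-step giant-step with m = ceil(sqrt(10866)) = 105.
Baby table (4143^j mod 10867 for j=0..104):
  0:1  1:4143  2:5456  3:848  4:3223  5:8213  6:1882  7:5487
  8:9744  9:9354  10:1900  11:3992  12:10149  13:2884  14:5579  15:10555
  16:557  17:3847  18:7099  19:5055  20:2156  21:10501  22:5042  23:2632
  24:4775  25:4885  26:4201  27:6676  28:2153  29:8939  30:10408  31:88
  32:5973  33:1980  34:9422  35:1082  36:5522  37:2611  38:4708  39:9846
  40:8127  41:4195  42:3552  43:2018  44:3851  45:1937  46:5145  47:5548
  48:1659  49:5293  50:10160  51:4989  52:393  53:9016  54:3409  55:7254
  56:6067  57:210  58:670  59:4725  60:4208  61:3076  62:7744  63:4008
  64:368  65:3244  66:8280  67:7788  68:1561  69:1358  70:7955  71:8821
  72:10549  73:8300  74:3712  75:2011  76:7451  77:7213  78:10076  79:4721
  80:9370  81:2986  82:4352  83:1983  84:117  85:6583  86:8066  87:1413
  88:7613  89:4625  90:2854  91:826  92:9880  93:7718  94:4960  95:10650
  96:2930  97:551  98:723  99:6964  100:10834  101:4552  102:4691  103:4617
  104:2311
Giant step factor: 4143^(-105) ≡ 3213 (mod 10867).
Scan 5232·3213^i mod 10867 for i = 0, 1, …:
  i=0: 5232   i=1: 10034   i=2: 7720   i=3: 5866
  i=4: 4080   i=5: 3438   i=6: 5422   i=7: 1085
  i=8: 8665   i=9: 10258     …   i=69: 1045
  i=70: 10549
Match at i=70, j=72: k = 70·105 + 72 = 7422.

7422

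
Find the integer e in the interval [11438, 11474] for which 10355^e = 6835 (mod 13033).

11459

Compute 10355^11438 mod 13033 = 3995, then multiply by 10355 repeatedly:
  10355^11438=3995  10355^11439=1483  10355^11440=3591  10355^11441=1656  10355^11442=9485
  10355^11443=487  10355^11444=12147  10355^11445=702  10355^11446=9829  10355^11447=4598
  10355^11448=2741  10355^11449=10214  10355^11450=3175  10355^11451=7899  10355^11452=12070
  10355^11453=11413  10355^11454=11404  10355^11455=9440  10355^11456=3700  10355^11457=9513
  10355^11458=3701  10355^11459=6835
Found 6835 at exponent 11459.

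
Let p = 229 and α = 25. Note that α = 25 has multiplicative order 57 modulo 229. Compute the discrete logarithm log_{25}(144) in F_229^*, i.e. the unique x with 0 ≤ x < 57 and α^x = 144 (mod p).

20

Baby-step giant-step with m = ceil(sqrt(57)) = 8.
Baby table (25^j mod 229 for j=0..7):
  0:1  1:25  2:167  3:53  4:180  5:149  6:61  7:151
Giant step factor: 25^(-8) ≡ 196 (mod 229).
Scan 144·196^i mod 229 for i = 0, 1, …:
  i=0: 144   i=1: 57   i=2: 180
Match at i=2, j=4: x = 2·8 + 4 = 20.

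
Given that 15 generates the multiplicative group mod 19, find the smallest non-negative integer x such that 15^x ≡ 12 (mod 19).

Successive powers of 15 modulo 19:
  15^0=1  15^1=15  15^2=16  15^3=12
So 15^3 ≡ 12 (mod 19), giving x = 3.

3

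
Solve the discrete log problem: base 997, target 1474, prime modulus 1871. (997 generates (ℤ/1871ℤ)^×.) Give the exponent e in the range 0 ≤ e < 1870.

1554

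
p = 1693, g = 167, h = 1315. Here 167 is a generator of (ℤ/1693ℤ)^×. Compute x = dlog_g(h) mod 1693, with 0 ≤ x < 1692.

930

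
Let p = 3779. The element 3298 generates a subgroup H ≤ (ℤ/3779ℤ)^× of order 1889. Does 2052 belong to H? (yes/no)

2052 ∈ ⟨3298⟩ iff 2052^1889 ≡ 1 (mod 3779), since |⟨3298⟩| = 1889.
2052^1889 mod 3779 = 3778.
Since 3778 ≠ 1, 2052 does not lie in the subgroup.

no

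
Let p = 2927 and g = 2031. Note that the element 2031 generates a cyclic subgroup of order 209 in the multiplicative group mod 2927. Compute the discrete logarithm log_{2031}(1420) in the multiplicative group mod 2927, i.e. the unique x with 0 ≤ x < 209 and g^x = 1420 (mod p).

109

Baby-step giant-step with m = ceil(sqrt(209)) = 15.
Baby table (2031^j mod 2927 for j=0..14):
  0:1  1:2031  2:818  3:1749  4:1768  5:2306  6:286  7:1320
  8:2715  9:2624  10:2204  11:941  12:2767  13:2864  14:835
Giant step factor: 2031^(-15) ≡ 1588 (mod 2927).
Scan 1420·1588^i mod 2927 for i = 0, 1, …:
  i=0: 1420   i=1: 1170   i=2: 2242   i=3: 1064
  i=4: 753   i=5: 1548   i=6: 2471   i=7: 1768
Match at i=7, j=4: x = 7·15 + 4 = 109.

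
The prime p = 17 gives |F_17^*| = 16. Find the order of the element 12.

16

The order of 12 must divide p − 1 = 16 = 2^4.
Divisors: 1, 2, 4, 8, 16.
Check each in increasing order: 12^1 ≡ 12;  12^2 ≡ 8;  12^4 ≡ 13;  12^8 ≡ 16;  12^16 ≡ 1.
Smallest exponent giving 1 is 16.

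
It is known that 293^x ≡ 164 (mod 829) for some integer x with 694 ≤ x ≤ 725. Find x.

Compute 293^694 mod 829 = 36, then multiply by 293 repeatedly:
  293^694=36  293^695=600  293^696=52  293^697=314  293^698=812
  293^699=822  293^700=436  293^701=82  293^702=814  293^703=579
  293^704=531  293^705=560  293^706=767  293^707=72  293^708=371
  293^709=104  293^710=628  293^711=795  293^712=815  293^713=43
  293^714=164
Found 164 at exponent 714.

714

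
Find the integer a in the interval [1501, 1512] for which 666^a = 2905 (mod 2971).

Compute 666^1501 mod 2971 = 2270, then multiply by 666 repeatedly:
  666^1501=2270  666^1502=2552  666^1503=220  666^1504=941  666^1505=2796
  666^1506=2290  666^1507=1017  666^1508=2905
Found 2905 at exponent 1508.

1508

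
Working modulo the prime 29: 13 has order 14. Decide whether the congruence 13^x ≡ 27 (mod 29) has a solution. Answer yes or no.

no

27 ∈ ⟨13⟩ iff 27^14 ≡ 1 (mod 29), since |⟨13⟩| = 14.
27^14 mod 29 = 28.
Since 28 ≠ 1, 27 does not lie in the subgroup.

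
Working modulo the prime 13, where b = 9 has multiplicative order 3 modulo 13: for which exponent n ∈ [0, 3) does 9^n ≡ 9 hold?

1

Successive powers of 9 modulo 13:
  9^0=1  9^1=9
So 9^1 ≡ 9 (mod 13), giving n = 1.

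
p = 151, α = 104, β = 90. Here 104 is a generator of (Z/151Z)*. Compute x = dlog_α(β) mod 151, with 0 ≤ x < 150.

94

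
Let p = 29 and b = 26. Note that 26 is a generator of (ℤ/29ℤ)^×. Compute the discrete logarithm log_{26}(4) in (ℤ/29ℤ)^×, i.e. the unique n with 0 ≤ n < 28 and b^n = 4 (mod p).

Successive powers of 26 modulo 29:
  26^0=1  26^1=26  26^2=9  26^3=2  26^4=23  26^5=18
  26^6=4
So 26^6 ≡ 4 (mod 29), giving n = 6.

6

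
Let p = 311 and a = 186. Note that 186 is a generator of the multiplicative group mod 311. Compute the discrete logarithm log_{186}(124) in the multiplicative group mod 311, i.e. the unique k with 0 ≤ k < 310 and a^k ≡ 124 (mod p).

267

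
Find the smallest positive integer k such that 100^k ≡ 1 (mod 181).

90

The order of 100 must divide p − 1 = 180 = 2^2 · 3^2 · 5.
Divisors: 1, 2, 3, 4, 5, 6, 9, 10, 12, 15, 18, 20, 30, 36, 45, 60, 90, 180.
Check each in increasing order: 100^1 ≡ 100;  100^2 ≡ 45;  100^3 ≡ 156;  100^4 ≡ 34;  100^5 ≡ 142;  100^6 ≡ 82;  100^9 ≡ 122;  100^10 ≡ 73;  100^12 ≡ 27;  100^15 ≡ 49;  100^18 ≡ 42;  100^20 ≡ 80;  100^30 ≡ 48;  100^36 ≡ 135;  100^45 ≡ 180;  100^60 ≡ 132;  100^90 ≡ 1.
Smallest exponent giving 1 is 90.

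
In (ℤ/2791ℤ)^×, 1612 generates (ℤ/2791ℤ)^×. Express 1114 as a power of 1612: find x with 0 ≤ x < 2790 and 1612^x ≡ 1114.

2342

Baby-step giant-step with m = ceil(sqrt(2790)) = 53.
Baby table (1612^j mod 2791 for j=0..52):
  0:1  1:1612  2:123  3:115  4:1174  5:190  6:2061  7:1042
  8:2313  9:2571  10:2608  11:850  12:2610  13:1283  14:65  15:1513
  16:2413  17:1893  18:953  19:1186  20:2788  21:746  22:2422  23:2446
  24:2060  25:2221  26:2190  27:2456  28:1434  29:660  30:549  31:241
  32:543  33:1733  34:2596  35:1043  36:1134  37:2694  38:2723  39:2024
  40:9  41:553  42:1107  43:1035  44:2193  45:1710  46:1803  47:1005
  48:1280  49:811  50:1144  51:2068  52:1162
Giant step factor: 1612^(-53) ≡ 685 (mod 2791).
Scan 1114·685^i mod 2791 for i = 0, 1, …:
  i=0: 1114   i=1: 1147   i=2: 1424   i=3: 1381
  i=4: 2627   i=5: 2091   i=6: 552   i=7: 1335
  i=8: 1818   i=9: 544     …   i=43: 2477
  i=44: 2608
Match at i=44, j=10: x = 44·53 + 10 = 2342.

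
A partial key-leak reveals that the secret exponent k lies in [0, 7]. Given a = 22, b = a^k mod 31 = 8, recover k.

Compute 22^0 mod 31 = 1, then multiply by 22 repeatedly:
  22^0=1  22^1=22  22^2=19  22^3=15  22^4=20
  22^5=6  22^6=8
Found 8 at exponent 6.

6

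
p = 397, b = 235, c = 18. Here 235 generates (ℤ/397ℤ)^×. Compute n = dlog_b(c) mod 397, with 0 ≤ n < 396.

Baby-step giant-step with m = ceil(sqrt(396)) = 20.
Baby table (235^j mod 397 for j=0..19):
  0:1  1:235  2:42  3:342  4:176  5:72  6:246  7:245
  8:10  9:365  10:23  11:244  12:172  13:323  14:78  15:68
  16:100  17:77  18:230  19:58
Giant step factor: 235^(-20) ≡ 394 (mod 397).
Scan 18·394^i mod 397 for i = 0, 1, …:
  i=0: 18   i=1: 343   i=2: 162   i=3: 308
  i=4: 267   i=5: 390   i=6: 21   i=7: 334
  i=8: 189   i=9: 227   i=10: 113   i=11: 58
Match at i=11, j=19: n = 11·20 + 19 = 239.

239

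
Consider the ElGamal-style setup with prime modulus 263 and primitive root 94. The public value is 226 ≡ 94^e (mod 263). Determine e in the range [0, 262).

219

Baby-step giant-step with m = ceil(sqrt(262)) = 17.
Baby table (94^j mod 263 for j=0..16):
  0:1  1:94  2:157  3:30  4:190  5:239  6:111  7:177
  8:69  9:174  10:50  11:229  12:223  13:185  14:32  15:115
  16:27
Giant step factor: 94^(-17) ≡ 20 (mod 263).
Scan 226·20^i mod 263 for i = 0, 1, …:
  i=0: 226   i=1: 49   i=2: 191   i=3: 138
  i=4: 130   i=5: 233   i=6: 189   i=7: 98
  i=8: 119   i=9: 13   i=10: 260   i=11: 203
  i=12: 115
Match at i=12, j=15: e = 12·17 + 15 = 219.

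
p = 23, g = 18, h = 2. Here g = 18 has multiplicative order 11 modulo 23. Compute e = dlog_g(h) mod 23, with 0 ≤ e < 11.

2

Successive powers of 18 modulo 23:
  18^0=1  18^1=18  18^2=2
So 18^2 ≡ 2 (mod 23), giving e = 2.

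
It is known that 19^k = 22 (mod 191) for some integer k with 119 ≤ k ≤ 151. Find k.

Compute 19^119 mod 191 = 140, then multiply by 19 repeatedly:
  19^119=140  19^120=177  19^121=116  19^122=103  19^123=47
  19^124=129  19^125=159  19^126=156  19^127=99  19^128=162
  19^129=22
Found 22 at exponent 129.

129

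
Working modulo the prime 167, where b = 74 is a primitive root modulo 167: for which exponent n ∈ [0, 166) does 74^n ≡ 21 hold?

Baby-step giant-step with m = ceil(sqrt(166)) = 13.
Baby table (74^j mod 167 for j=0..12):
  0:1  1:74  2:132  3:82  4:56  5:136  6:44  7:83
  8:130  9:101  10:126  11:139  12:99
Giant step factor: 74^(-13) ≡ 129 (mod 167).
Scan 21·129^i mod 167 for i = 0, 1, …:
  i=0: 21   i=1: 37   i=2: 97   i=3: 155
  i=4: 122   i=5: 40   i=6: 150   i=7: 145
  i=8: 1
Match at i=8, j=0: n = 8·13 + 0 = 104.

104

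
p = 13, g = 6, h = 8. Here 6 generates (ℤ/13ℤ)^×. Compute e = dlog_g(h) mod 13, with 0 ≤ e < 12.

3

Successive powers of 6 modulo 13:
  6^0=1  6^1=6  6^2=10  6^3=8
So 6^3 ≡ 8 (mod 13), giving e = 3.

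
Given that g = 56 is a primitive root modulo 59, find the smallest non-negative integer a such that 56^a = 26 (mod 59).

16

Successive powers of 56 modulo 59:
  56^0=1  56^1=56  56^2=9  56^3=32  56^4=22  56^5=52
  56^6=21  56^7=55  56^8=12  56^9=23  56^10=49  56^11=30
  56^12=28  56^13=34  56^14=16  56^15=11  56^16=26
So 56^16 ≡ 26 (mod 59), giving a = 16.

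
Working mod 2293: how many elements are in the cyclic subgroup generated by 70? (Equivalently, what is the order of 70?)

573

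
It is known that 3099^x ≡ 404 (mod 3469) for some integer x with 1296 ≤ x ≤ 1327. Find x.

Compute 3099^1296 mod 3469 = 2331, then multiply by 3099 repeatedly:
  3099^1296=2331  3099^1297=1311  3099^1298=590  3099^1299=247  3099^1300=2273
  3099^1301=1957  3099^1302=931  3099^1303=2430  3099^1304=2840  3099^1305=307
  3099^1306=887  3099^1307=1365  3099^1308=1424  3099^1309=408  3099^1310=1676
  3099^1311=831  3099^1312=1271  3099^1313=1514  3099^1314=1798  3099^1315=788
  3099^1316=3305  3099^1317=1707  3099^1318=3237  3099^1319=2584  3099^1320=1364
  3099^1321=1794  3099^1322=2268  3099^1323=338  3099^1324=3293  3099^1325=2678
  3099^1326=1274  3099^1327=404
Found 404 at exponent 1327.

1327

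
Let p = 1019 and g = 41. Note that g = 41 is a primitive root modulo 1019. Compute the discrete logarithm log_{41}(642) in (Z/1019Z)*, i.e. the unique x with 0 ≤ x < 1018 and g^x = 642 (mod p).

Baby-step giant-step with m = ceil(sqrt(1018)) = 32.
Baby table (41^j mod 1019 for j=0..31):
  0:1  1:41  2:662  3:648  4:74  5:996  6:76  7:59
  8:381  9:336  10:529  11:290  12:681  13:408  14:424  15:61
  16:463  17:641  18:806  19:438  20:635  21:560  22:542  23:823
  24:116  25:680  26:367  27:781  28:432  29:389  30:664  31:730
Giant step factor: 41^(-32) ≡ 285 (mod 1019).
Scan 642·285^i mod 1019 for i = 0, 1, …:
  i=0: 642   i=1: 569   i=2: 144   i=3: 280
  i=4: 318   i=5: 958   i=6: 957   i=7: 672
  i=8: 967   i=9: 465     …   i=20: 292
  i=21: 681
Match at i=21, j=12: x = 21·32 + 12 = 684.

684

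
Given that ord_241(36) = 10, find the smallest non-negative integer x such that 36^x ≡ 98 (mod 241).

Successive powers of 36 modulo 241:
  36^0=1  36^1=36  36^2=91  36^3=143  36^4=87  36^5=240
  36^6=205  36^7=150  36^8=98
So 36^8 ≡ 98 (mod 241), giving x = 8.

8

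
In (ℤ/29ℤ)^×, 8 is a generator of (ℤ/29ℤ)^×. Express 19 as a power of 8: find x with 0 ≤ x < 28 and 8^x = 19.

3

Successive powers of 8 modulo 29:
  8^0=1  8^1=8  8^2=6  8^3=19
So 8^3 ≡ 19 (mod 29), giving x = 3.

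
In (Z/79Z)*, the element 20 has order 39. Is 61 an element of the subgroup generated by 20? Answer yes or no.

no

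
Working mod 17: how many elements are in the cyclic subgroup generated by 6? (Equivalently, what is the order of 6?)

The order of 6 must divide p − 1 = 16 = 2^4.
Divisors: 1, 2, 4, 8, 16.
Check each in increasing order: 6^1 ≡ 6;  6^2 ≡ 2;  6^4 ≡ 4;  6^8 ≡ 16;  6^16 ≡ 1.
Smallest exponent giving 1 is 16.

16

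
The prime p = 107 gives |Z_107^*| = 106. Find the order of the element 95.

106

The order of 95 must divide p − 1 = 106 = 2 · 53.
Divisors: 1, 2, 53, 106.
Check each in increasing order: 95^1 ≡ 95;  95^2 ≡ 37;  95^53 ≡ 106;  95^106 ≡ 1.
Smallest exponent giving 1 is 106.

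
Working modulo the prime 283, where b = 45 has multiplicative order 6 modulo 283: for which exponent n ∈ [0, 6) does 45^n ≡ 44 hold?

2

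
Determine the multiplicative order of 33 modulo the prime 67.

33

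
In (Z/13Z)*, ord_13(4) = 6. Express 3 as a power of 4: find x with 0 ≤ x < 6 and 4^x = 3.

2

Successive powers of 4 modulo 13:
  4^0=1  4^1=4  4^2=3
So 4^2 ≡ 3 (mod 13), giving x = 2.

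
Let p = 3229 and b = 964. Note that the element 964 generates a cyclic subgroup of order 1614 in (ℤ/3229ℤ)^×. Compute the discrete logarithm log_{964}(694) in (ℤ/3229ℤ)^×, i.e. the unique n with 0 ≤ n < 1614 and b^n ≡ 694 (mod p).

976

Baby-step giant-step with m = ceil(sqrt(1614)) = 41.
Baby table (964^j mod 3229 for j=0..40):
  0:1  1:964  2:2573  3:500  4:879  5:1358  6:1367  7:356
  8:910  9:2181  10:405  11:2940  12:2327  13:2302  14:805  15:1060
  16:1476  17:2104  18:444  19:1788  20:2575  21:2428  22:2796  23:2358
  24:3125  25:3072  26:415  27:2893  28:2225  29:844  30:3137  31:1724
  32:2230  33:2435  34:3086  35:995  36:167  37:2767  38:234  39:2775
  40:1488
Giant step factor: 964^(-41) ≡ 252 (mod 3229).
Scan 694·252^i mod 3229 for i = 0, 1, …:
  i=0: 694   i=1: 522   i=2: 2384   i=3: 174
  i=4: 1871   i=5: 58   i=6: 1700   i=7: 2172
  i=8: 1643   i=9: 724     …   i=22: 330
  i=23: 2435
Match at i=23, j=33: n = 23·41 + 33 = 976.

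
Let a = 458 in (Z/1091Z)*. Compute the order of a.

545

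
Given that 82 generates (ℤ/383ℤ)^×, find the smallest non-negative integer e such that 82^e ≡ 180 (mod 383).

71

Baby-step giant-step with m = ceil(sqrt(382)) = 20.
Baby table (82^j mod 383 for j=0..19):
  0:1  1:82  2:213  3:231  4:175  5:179  6:124  7:210
  8:368  9:302  10:252  11:365  12:56  13:379  14:55  15:297
  16:225  17:66  18:50  19:270
Giant step factor: 82^(-20) ≡ 295 (mod 383).
Scan 180·295^i mod 383 for i = 0, 1, …:
  i=0: 180   i=1: 246   i=2: 183   i=3: 365
Match at i=3, j=11: e = 3·20 + 11 = 71.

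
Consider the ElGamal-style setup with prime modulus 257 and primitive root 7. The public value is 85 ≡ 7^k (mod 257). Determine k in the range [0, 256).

Baby-step giant-step with m = ceil(sqrt(256)) = 16.
Baby table (7^j mod 257 for j=0..15):
  0:1  1:7  2:49  3:86  4:88  5:102  6:200  7:115
  8:34  9:238  10:124  11:97  12:165  13:127  14:118  15:55
Giant step factor: 7^(-16) ≡ 255 (mod 257).
Scan 85·255^i mod 257 for i = 0, 1, …:
  i=0: 85   i=1: 87   i=2: 83   i=3: 91
  i=4: 75   i=5: 107   i=6: 43   i=7: 171
  i=8: 172   i=9: 170     …   i=14: 214
  i=15: 86
Match at i=15, j=3: k = 15·16 + 3 = 243.

243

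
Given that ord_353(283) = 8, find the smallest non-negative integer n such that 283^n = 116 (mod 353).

3

Successive powers of 283 modulo 353:
  283^0=1  283^1=283  283^2=311  283^3=116
So 283^3 ≡ 116 (mod 353), giving n = 3.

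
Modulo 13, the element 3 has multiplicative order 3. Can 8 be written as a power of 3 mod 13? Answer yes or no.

no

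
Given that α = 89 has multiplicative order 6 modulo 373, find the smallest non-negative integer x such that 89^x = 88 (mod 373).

2

Successive powers of 89 modulo 373:
  89^0=1  89^1=89  89^2=88
So 89^2 ≡ 88 (mod 373), giving x = 2.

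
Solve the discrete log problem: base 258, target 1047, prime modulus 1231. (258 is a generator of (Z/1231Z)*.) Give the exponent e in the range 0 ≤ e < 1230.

710

Baby-step giant-step with m = ceil(sqrt(1230)) = 36.
Baby table (258^j mod 1231 for j=0..35):
  0:1  1:258  2:90  3:1062  4:714  5:793  6:248  7:1203
  8:162  9:1173  10:1039  11:935  12:1185  13:442  14:784  15:388
  16:393  17:452  18:902  19:57  20:1165  21:206  22:215  23:75
  24:885  25:595  26:866  27:617  28:387  29:135  30:362  31:1071
  32:574  33:372  34:1189  35:243
Giant step factor: 258^(-36) ≡ 948 (mod 1231).
Scan 1047·948^i mod 1231 for i = 0, 1, …:
  i=0: 1047   i=1: 370   i=2: 1156   i=3: 298
  i=4: 605   i=5: 1125   i=6: 454   i=7: 773
  i=8: 359   i=9: 576     …   i=18: 980
  i=19: 866
Match at i=19, j=26: e = 19·36 + 26 = 710.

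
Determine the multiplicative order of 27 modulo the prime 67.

The order of 27 must divide p − 1 = 66 = 2 · 3 · 11.
Divisors: 1, 2, 3, 6, 11, 22, 33, 66.
Check each in increasing order: 27^1 ≡ 27;  27^2 ≡ 59;  27^3 ≡ 52;  27^6 ≡ 24;  27^11 ≡ 66;  27^22 ≡ 1.
Smallest exponent giving 1 is 22.

22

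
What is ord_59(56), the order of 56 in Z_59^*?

The order of 56 must divide p − 1 = 58 = 2 · 29.
Divisors: 1, 2, 29, 58.
Check each in increasing order: 56^1 ≡ 56;  56^2 ≡ 9;  56^29 ≡ 58;  56^58 ≡ 1.
Smallest exponent giving 1 is 58.

58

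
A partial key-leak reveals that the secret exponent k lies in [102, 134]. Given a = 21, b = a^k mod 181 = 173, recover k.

123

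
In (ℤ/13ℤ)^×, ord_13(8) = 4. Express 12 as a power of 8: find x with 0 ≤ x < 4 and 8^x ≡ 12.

Successive powers of 8 modulo 13:
  8^0=1  8^1=8  8^2=12
So 8^2 ≡ 12 (mod 13), giving x = 2.

2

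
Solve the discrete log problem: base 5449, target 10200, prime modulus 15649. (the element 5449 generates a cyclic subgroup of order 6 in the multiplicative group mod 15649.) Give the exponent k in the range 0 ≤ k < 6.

Successive powers of 5449 modulo 15649:
  5449^0=1  5449^1=5449  5449^2=5448  5449^3=15648  5449^4=10200
So 5449^4 ≡ 10200 (mod 15649), giving k = 4.

4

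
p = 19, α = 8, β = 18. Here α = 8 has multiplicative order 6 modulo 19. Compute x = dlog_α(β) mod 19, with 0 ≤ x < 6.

Successive powers of 8 modulo 19:
  8^0=1  8^1=8  8^2=7  8^3=18
So 8^3 ≡ 18 (mod 19), giving x = 3.

3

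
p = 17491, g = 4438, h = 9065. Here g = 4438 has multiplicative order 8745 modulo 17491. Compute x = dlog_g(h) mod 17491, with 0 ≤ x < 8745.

Baby-step giant-step with m = ceil(sqrt(8745)) = 94.
Baby table (4438^j mod 17491 for j=0..93):
  0:1  1:4438  2:978  3:2596  4:11970  5:2693  6:5181  7:10104
  8:12119  9:16788  10:10975  11:12106  12:11567  13:15752  14:13340  15:13376
  16:15725  17:15951  18:4461  19:15597  20:7599  21:1714  22:15638  23:14647
  24:6830  25:17128  26:15669  27:12297  28:2166  29:10149  30:1937  31:8325
  32:5358  33:8535  34:10315  35:4023  36:13254  37:16510  38:1581  39:2587
  40:7010  41:11382  42:16799  43:7320  44:5373  45:5141  46:7494  47:7981
  48:403  49:4432  50:9332  51:14219  52:13885  53:837  54:6514  55:14000
  56:3968  57:14038  58:15193  59:16220  60:8895  61:16314  62:6283  63:3300
  64:5433  65:9056  66:13701  67:6322  68:1472  69:8593  70:5354  71:8274
  72:6403  73:11130  74:356  75:5738  76:15839  77:14644  78:11007  79:14194
  80:7881  81:11369  82:11578  83:12097  84:6607  85:6950  86:7467  87:10592
  88:8979  89:4304  90:980  91:11472  92:13926  93:7885
Giant step factor: 4438^(-94) ≡ 3232 (mod 17491).
Scan 9065·3232^i mod 17491 for i = 0, 1, …:
  i=0: 9065   i=1: 655   i=2: 549   i=3: 7777
  i=4: 697   i=5: 13856   i=6: 5632   i=7: 11984
  i=8: 7214   i=9: 145     …   i=21: 13769
  i=22: 4304
Match at i=22, j=89: x = 22·94 + 89 = 2157.

2157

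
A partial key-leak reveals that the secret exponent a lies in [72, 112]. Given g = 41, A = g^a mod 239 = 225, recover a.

Compute 41^72 mod 239 = 58, then multiply by 41 repeatedly:
  41^72=58  41^73=227  41^74=225
Found 225 at exponent 74.

74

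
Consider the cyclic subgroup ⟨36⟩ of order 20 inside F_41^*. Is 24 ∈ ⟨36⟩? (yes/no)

24 ∈ ⟨36⟩ iff 24^20 ≡ 1 (mod 41), since |⟨36⟩| = 20.
24^20 mod 41 = 40.
Since 40 ≠ 1, 24 does not lie in the subgroup.

no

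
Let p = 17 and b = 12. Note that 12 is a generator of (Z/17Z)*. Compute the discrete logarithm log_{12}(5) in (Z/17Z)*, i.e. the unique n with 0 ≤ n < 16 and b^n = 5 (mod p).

Successive powers of 12 modulo 17:
  12^0=1  12^1=12  12^2=8  12^3=11  12^4=13  12^5=3
  12^6=2  12^7=7  12^8=16  12^9=5
So 12^9 ≡ 5 (mod 17), giving n = 9.

9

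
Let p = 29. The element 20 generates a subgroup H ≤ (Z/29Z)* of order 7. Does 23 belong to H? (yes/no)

⟨20⟩ has order 7; its elements mod 29 are {1, 7, 16, 20, 23, 24, 25}.
23 is in this set.

yes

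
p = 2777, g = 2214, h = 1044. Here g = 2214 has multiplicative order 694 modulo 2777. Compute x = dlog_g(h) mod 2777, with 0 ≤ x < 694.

674

Baby-step giant-step with m = ceil(sqrt(694)) = 27.
Baby table (2214^j mod 2777 for j=0..26):
  0:1  1:2214  2:391  3:2027  4:146  5:1112  6:1546  7:1580
  8:1877  9:1286  10:779  11:189  12:1896  13:1697  14:2654  15:2601
  16:1893  17:609  18:1481  19:2074  20:1455  21:50  22:2397  23:111
  24:1378  25:1746  26:60
Giant step factor: 2214^(-27) ≡ 542 (mod 2777).
Scan 1044·542^i mod 2777 for i = 0, 1, …:
  i=0: 1044   i=1: 2117   i=2: 513   i=3: 346
  i=4: 1473   i=5: 1367   i=6: 2232   i=7: 1749
  i=8: 1001   i=9: 1027     …   i=23: 410
  i=24: 60
Match at i=24, j=26: x = 24·27 + 26 = 674.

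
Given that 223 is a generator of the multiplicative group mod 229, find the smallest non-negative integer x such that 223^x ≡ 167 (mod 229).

Baby-step giant-step with m = ceil(sqrt(228)) = 16.
Baby table (223^j mod 229 for j=0..15):
  0:1  1:223  2:36  3:13  4:151  5:10  6:169  7:131
  8:130  9:136  10:100  11:87  12:165  13:155  14:215  15:84
Giant step factor: 223^(-16) ≡ 224 (mod 229).
Scan 167·224^i mod 229 for i = 0, 1, …:
  i=0: 167   i=1: 81   i=2: 53   i=3: 193
  i=4: 180   i=5: 16   i=6: 149   i=7: 171
  i=8: 61   i=9: 153   i=10: 151
Match at i=10, j=4: x = 10·16 + 4 = 164.

164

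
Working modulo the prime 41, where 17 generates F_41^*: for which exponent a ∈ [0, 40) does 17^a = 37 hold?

Successive powers of 17 modulo 41:
  17^0=1  17^1=17  17^2=2  17^3=34  17^4=4  17^5=27
  17^6=8  17^7=13  17^8=16  17^9=26  17^10=32  17^11=11
  17^12=23  17^13=22  17^14=5  17^15=3  17^16=10  17^17=6
  17^18=20  17^19=12  17^20=40  17^21=24  17^22=39  17^23=7
  17^24=37
So 17^24 ≡ 37 (mod 41), giving a = 24.

24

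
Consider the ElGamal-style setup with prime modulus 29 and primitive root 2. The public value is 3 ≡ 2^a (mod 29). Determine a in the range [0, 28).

Successive powers of 2 modulo 29:
  2^0=1  2^1=2  2^2=4  2^3=8  2^4=16  2^5=3
So 2^5 ≡ 3 (mod 29), giving a = 5.

5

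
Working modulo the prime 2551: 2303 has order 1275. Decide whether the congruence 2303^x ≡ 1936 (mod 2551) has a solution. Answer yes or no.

yes

1936 ∈ ⟨2303⟩ iff 1936^1275 ≡ 1 (mod 2551), since |⟨2303⟩| = 1275.
1936^1275 mod 2551 = 1.
Since 1 = 1, 1936 lies in the subgroup.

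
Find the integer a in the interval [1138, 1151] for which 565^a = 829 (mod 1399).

1140

Compute 565^1138 mod 1399 = 418, then multiply by 565 repeatedly:
  565^1138=418  565^1139=1138  565^1140=829
Found 829 at exponent 1140.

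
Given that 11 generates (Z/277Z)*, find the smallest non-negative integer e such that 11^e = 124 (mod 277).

167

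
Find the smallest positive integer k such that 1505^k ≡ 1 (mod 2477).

2476

The order of 1505 must divide p − 1 = 2476 = 2^2 · 619.
Divisors: 1, 2, 4, 619, 1238, 2476.
Check each in increasing order: 1505^1 ≡ 1505;  1505^2 ≡ 1047;  1505^4 ≡ 1375;  1505^619 ≡ 915;  1505^1238 ≡ 2476;  1505^2476 ≡ 1.
Smallest exponent giving 1 is 2476.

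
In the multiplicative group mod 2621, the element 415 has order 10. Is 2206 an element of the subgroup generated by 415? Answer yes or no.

⟨415⟩ has order 10; its elements mod 2621 are {1, 120, 415, 761, 1295, 1326, 1860, 2206, 2501, 2620}.
2206 is in this set.

yes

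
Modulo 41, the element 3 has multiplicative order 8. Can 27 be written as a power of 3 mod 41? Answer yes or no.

⟨3⟩ has order 8; its elements mod 41 are {1, 3, 9, 14, 27, 32, 38, 40}.
27 is in this set.

yes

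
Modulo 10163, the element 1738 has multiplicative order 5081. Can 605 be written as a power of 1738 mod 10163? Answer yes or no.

605 ∈ ⟨1738⟩ iff 605^5081 ≡ 1 (mod 10163), since |⟨1738⟩| = 5081.
605^5081 mod 10163 = 10162.
Since 10162 ≠ 1, 605 does not lie in the subgroup.

no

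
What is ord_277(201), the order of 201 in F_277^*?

The order of 201 must divide p − 1 = 276 = 2^2 · 3 · 23.
Divisors: 1, 2, 3, 4, 6, 12, 23, 46, 69, 92, 138, 276.
Check each in increasing order: 201^1 ≡ 201;  201^2 ≡ 236;  201^3 ≡ 69;  201^4 ≡ 19;  201^6 ≡ 52;  201^12 ≡ 211;  201^23 ≡ 1.
Smallest exponent giving 1 is 23.

23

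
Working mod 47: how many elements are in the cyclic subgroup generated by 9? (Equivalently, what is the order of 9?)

The order of 9 must divide p − 1 = 46 = 2 · 23.
Divisors: 1, 2, 23, 46.
Check each in increasing order: 9^1 ≡ 9;  9^2 ≡ 34;  9^23 ≡ 1.
Smallest exponent giving 1 is 23.

23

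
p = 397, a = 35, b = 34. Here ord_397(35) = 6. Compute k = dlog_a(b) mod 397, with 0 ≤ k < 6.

2

Successive powers of 35 modulo 397:
  35^0=1  35^1=35  35^2=34
So 35^2 ≡ 34 (mod 397), giving k = 2.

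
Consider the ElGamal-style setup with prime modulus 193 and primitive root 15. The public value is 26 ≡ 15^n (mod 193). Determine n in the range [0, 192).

Baby-step giant-step with m = ceil(sqrt(192)) = 14.
Baby table (15^j mod 193 for j=0..13):
  0:1  1:15  2:32  3:94  4:59  5:113  6:151  7:142
  8:7  9:105  10:31  11:79  12:27  13:19
Giant step factor: 15^(-14) ≡ 107 (mod 193).
Scan 26·107^i mod 193 for i = 0, 1, …:
  i=0: 26   i=1: 80   i=2: 68   i=3: 135
  i=4: 163   i=5: 71   i=6: 70   i=7: 156
  i=8: 94
Match at i=8, j=3: n = 8·14 + 3 = 115.

115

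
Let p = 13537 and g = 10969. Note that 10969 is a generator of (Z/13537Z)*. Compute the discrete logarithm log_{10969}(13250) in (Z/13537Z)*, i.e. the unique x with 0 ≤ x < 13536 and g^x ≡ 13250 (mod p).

Baby-step giant-step with m = ceil(sqrt(13536)) = 117.
Baby table (10969^j mod 13537 for j=0..116):
  0:1  1:10969  2:2105  3:9160  4:4426  5:5112  6:3274  7:12382
  8:1437  9:5385  10:6134  11:4956  12:11309  13:8890  14:7399  15:5316
  16:7345  17:8618  18:1971  19:1310  20:6633  21:9539  22:5818  23:4224
  24:9442  25:11248  26:3094  27:827  28:1573  29:8099  30:8137  31:5312
  32:4080  33:198  34:5942  35:10680  36:13259  37:9980  38:10438  39:12013
  40:1439  41:249  42:10344  43:9739  44:6624  45:5577  46:410  47:3006
  48:10219  49:5851  50:702  51:11222  52:2177  53:245  54:7079  55:1319
  56:10595  57:1410  58:7036  59:3447  60:1302  61:103  62:6236  63:223
  64:9427  65:9157  66:12130  67:12334  68:2868  69:12641  70:13175  71:9100
  72:9599  73:645  74:8691  75:4025  76:6068  77:12000  78:7749  79:13495
  80:13097  81:6349  82:7853  83:3626  84:1888  85:11399  86:7899  87:7331
  88:3959  89:13112  90:8440  91:12354  92:5656  93:593  94:6857  95:2861
  96:3543  97:11977  98:12665  99:5691  100:5472  101:12847  102:12110  103:9546
  104:1379  105:5422  106:5877  107:1619  108:11804  109:10208  110:7025  111:4621
  112:5221  113:7639  114:11698  115:11676  116:487
Giant step factor: 10969^(-117) ≡ 6101 (mod 13537).
Scan 13250·6101^i mod 13537 for i = 0, 1, …:
  i=0: 13250   i=1: 8823   i=2: 6011   i=3: 1378
  i=4: 701   i=5: 12646   i=6: 5883   i=7: 5596
  i=8: 882   i=9: 6893     …   i=80: 10406
  i=81: 12013
Match at i=81, j=39: x = 81·117 + 39 = 9516.

9516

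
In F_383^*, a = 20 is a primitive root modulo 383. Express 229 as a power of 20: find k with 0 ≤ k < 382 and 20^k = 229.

334

Baby-step giant-step with m = ceil(sqrt(382)) = 20.
Baby table (20^j mod 383 for j=0..19):
  0:1  1:20  2:17  3:340  4:289  5:35  6:317  7:212
  8:27  9:157  10:76  11:371  12:143  13:179  14:133  15:362
  16:346  17:26  18:137  19:59
Giant step factor: 20^(-20) ≡ 173 (mod 383).
Scan 229·173^i mod 383 for i = 0, 1, …:
  i=0: 229   i=1: 168   i=2: 339   i=3: 48
  i=4: 261   i=5: 342   i=6: 184   i=7: 43
  i=8: 162   i=9: 67     …   i=15: 293
  i=16: 133
Match at i=16, j=14: k = 16·20 + 14 = 334.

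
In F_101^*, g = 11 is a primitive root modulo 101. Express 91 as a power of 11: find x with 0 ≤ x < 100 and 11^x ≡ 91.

Baby-step giant-step with m = ceil(sqrt(100)) = 10.
Baby table (11^j mod 101 for j=0..9):
  0:1  1:11  2:20  3:18  4:97  5:57  6:21  7:29
  8:16  9:75
Giant step factor: 11^(-10) ≡ 6 (mod 101).
Scan 91·6^i mod 101 for i = 0, 1, …:
  i=0: 91   i=1: 41   i=2: 44   i=3: 62
  i=4: 69   i=5: 10   i=6: 60   i=7: 57
Match at i=7, j=5: x = 7·10 + 5 = 75.

75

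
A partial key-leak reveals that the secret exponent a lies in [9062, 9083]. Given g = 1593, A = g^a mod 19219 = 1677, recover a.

9079

Compute 1593^9062 mod 19219 = 6606, then multiply by 1593 repeatedly:
  1593^9062=6606  1593^9063=10565  1593^9064=13420  1593^9065=6532  1593^9066=7997
  1593^9067=16243  1593^9068=6325  1593^9069=4969  1593^9070=16608  1593^9071=11200
  1593^9072=6368  1593^9073=15811  1593^9074=10033  1593^9075=11580  1593^9076=15919
  1593^9077=9106  1593^9078=14732  1593^9079=1677
Found 1677 at exponent 9079.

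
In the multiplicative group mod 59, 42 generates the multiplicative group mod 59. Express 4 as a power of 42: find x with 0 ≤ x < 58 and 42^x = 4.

16

Successive powers of 42 modulo 59:
  42^0=1  42^1=42  42^2=53  42^3=43  42^4=36  42^5=37
  42^6=20  42^7=14  42^8=57  42^9=34  42^10=12  42^11=32
  42^12=46  42^13=44  42^14=19  42^15=31  42^16=4
So 42^16 ≡ 4 (mod 59), giving x = 16.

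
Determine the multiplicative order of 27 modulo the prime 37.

6

The order of 27 must divide p − 1 = 36 = 2^2 · 3^2.
Divisors: 1, 2, 3, 4, 6, 9, 12, 18, 36.
Check each in increasing order: 27^1 ≡ 27;  27^2 ≡ 26;  27^3 ≡ 36;  27^4 ≡ 10;  27^6 ≡ 1.
Smallest exponent giving 1 is 6.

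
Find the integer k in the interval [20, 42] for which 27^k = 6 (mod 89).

Compute 27^20 mod 89 = 87, then multiply by 27 repeatedly:
  27^20=87  27^21=35  27^22=55  27^23=61  27^24=45
  27^25=58  27^26=53  27^27=7  27^28=11  27^29=30
  27^30=9  27^31=65  27^32=64  27^33=37  27^34=20
  27^35=6
Found 6 at exponent 35.

35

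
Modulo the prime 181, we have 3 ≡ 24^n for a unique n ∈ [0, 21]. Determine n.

Compute 24^0 mod 181 = 1, then multiply by 24 repeatedly:
  24^0=1  24^1=24  24^2=33  24^3=68  24^4=3
Found 3 at exponent 4.

4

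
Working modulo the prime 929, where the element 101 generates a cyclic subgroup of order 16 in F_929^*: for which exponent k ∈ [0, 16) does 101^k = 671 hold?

6

Successive powers of 101 modulo 929:
  101^0=1  101^1=101  101^2=911  101^3=40  101^4=324  101^5=209
  101^6=671
So 101^6 ≡ 671 (mod 929), giving k = 6.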